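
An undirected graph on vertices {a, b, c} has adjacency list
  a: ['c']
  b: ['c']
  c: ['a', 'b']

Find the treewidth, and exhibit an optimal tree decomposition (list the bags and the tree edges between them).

Treewidth 1.
One optimal decomposition is:
Bags: B1 = {b, c}  B2 = {a, c}
Tree: B1–B2

Each bag holds 2 vertices, so the decomposition has width 1, which upper-bounds the treewidth. Any graph with an edge has treewidth ≥ 1, and G has the edge b–c. Combining the bounds, tw(G) = 1.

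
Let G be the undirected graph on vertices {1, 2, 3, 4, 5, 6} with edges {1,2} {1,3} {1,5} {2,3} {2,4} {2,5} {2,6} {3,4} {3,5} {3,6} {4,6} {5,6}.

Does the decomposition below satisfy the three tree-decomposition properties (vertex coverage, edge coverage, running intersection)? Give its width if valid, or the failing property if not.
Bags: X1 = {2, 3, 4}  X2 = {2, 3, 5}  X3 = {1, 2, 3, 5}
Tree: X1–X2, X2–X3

No — vertex 6 appears in no bag.

A tree decomposition must satisfy three properties: every vertex lies in some bag; for every edge, both endpoints lie together in some bag; and for every vertex, the bags containing it form a connected subtree. Here vertex 6 appears in no bag, so the decomposition is invalid.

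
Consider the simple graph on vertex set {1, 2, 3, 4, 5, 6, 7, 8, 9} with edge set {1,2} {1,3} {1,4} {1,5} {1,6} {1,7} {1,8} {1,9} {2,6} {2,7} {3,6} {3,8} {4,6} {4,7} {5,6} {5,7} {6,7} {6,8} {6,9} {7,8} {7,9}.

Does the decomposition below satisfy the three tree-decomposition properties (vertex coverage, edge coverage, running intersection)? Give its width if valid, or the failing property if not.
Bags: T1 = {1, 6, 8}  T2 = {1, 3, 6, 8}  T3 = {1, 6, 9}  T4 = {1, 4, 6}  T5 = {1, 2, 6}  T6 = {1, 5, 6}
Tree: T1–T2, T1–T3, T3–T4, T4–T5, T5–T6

A tree decomposition must satisfy three properties: every vertex lies in some bag; for every edge, both endpoints lie together in some bag; and for every vertex, the bags containing it form a connected subtree. Here vertex 7 appears in no bag, so the decomposition is invalid.

No — vertex 7 appears in no bag.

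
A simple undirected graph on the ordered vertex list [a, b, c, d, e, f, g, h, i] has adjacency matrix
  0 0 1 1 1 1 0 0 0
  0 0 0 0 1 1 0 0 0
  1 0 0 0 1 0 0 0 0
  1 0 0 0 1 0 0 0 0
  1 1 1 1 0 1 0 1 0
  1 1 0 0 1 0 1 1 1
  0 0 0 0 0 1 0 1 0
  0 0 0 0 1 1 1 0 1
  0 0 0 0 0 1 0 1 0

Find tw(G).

2

A width-2 tree decomposition is:
Bags: B1 = {e, f, h}  B2 = {f, g, h}  B3 = {a, e, f}  B4 = {a, d, e}  B5 = {b, e, f}  B6 = {f, h, i}  B7 = {a, c, e}
Tree: B1–B2, B1–B3, B3–B4, B1–B5, B2–B6, B4–B7
Every bag has size at most 3, so the width is 3 − 1 = 2 and tw(G) ≤ 2. Conversely, {a, d, e} is a clique of size 3, and the vertices of any clique must share a bag in every tree decomposition; so some bag has ≥ 3 vertices and tw(G) ≥ 2. Therefore the treewidth is 2.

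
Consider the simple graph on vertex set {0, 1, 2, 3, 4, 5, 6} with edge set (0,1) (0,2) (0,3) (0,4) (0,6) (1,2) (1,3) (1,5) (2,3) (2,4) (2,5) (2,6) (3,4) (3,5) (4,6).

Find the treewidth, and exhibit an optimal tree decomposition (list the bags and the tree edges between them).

Treewidth 3.
One such decomposition:
Bags: B1 = {0, 2, 3, 4}  B2 = {0, 1, 2, 3}  B3 = {1, 2, 3, 5}  B4 = {0, 2, 4, 6}
Tree: B1–B2, B2–B3, B1–B4

Each bag holds 4 vertices, so the decomposition has width 3, which upper-bounds the treewidth. On the other hand G contains the 4-clique {0, 1, 2, 3}. A clique must lie in a single bag of any decomposition, so no decomposition can have width below 3. Therefore the treewidth is 3.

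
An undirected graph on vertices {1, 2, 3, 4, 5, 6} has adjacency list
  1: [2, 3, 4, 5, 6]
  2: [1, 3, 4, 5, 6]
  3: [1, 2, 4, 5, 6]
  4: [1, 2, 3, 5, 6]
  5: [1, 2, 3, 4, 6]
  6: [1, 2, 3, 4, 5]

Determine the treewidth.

5

A width-5 tree decomposition is:
Bags: B1 = {1, 2, 3, 4, 5, 6}
Tree: (single bag)
A single bag containing all 6 vertices is trivially a valid decomposition of width 5. On the other hand G contains the 6-clique {1, 2, 3, 4, 5, 6}. A clique must lie in a single bag of any decomposition, so no decomposition can have width below 5. Hence tw(G) = 5 exactly.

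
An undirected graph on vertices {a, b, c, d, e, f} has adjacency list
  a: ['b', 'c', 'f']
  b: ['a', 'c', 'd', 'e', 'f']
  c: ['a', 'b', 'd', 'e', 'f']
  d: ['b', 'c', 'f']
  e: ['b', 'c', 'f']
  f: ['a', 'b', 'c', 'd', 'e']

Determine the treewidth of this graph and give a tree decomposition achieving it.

Treewidth 3.
Bags: B1 = {a, b, c, f}  B2 = {b, c, e, f}  B3 = {b, c, d, f}
Tree: B1–B2, B2–B3

Every bag has size at most 4, so the width is 4 − 1 = 3 and tw(G) ≤ 3. For the lower bound, the 4 vertices {b, c, d, f} are pairwise adjacent, and any tree decomposition puts a clique entirely inside one bag — forcing width ≥ 3. The upper and lower bounds meet at 3, so that is the treewidth.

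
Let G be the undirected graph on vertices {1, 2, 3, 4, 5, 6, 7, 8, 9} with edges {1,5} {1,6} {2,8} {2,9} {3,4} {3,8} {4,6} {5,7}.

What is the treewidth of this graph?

1

A width-1 tree decomposition is:
Bags: B1 = {2, 9}  B2 = {2, 8}  B3 = {3, 8}  B4 = {3, 4}  B5 = {4, 6}  B6 = {1, 6}  B7 = {1, 5}  B8 = {5, 7}
Tree: B1–B2, B2–B3, B3–B4, B4–B5, B5–B6, B6–B7, B7–B8
Each bag holds 2 vertices, so the decomposition has width 1, which upper-bounds the treewidth. Since G has at least one edge (e.g. 9–2), it is not an edgeless graph, so tw(G) ≥ 1. Hence tw(G) = 1 exactly.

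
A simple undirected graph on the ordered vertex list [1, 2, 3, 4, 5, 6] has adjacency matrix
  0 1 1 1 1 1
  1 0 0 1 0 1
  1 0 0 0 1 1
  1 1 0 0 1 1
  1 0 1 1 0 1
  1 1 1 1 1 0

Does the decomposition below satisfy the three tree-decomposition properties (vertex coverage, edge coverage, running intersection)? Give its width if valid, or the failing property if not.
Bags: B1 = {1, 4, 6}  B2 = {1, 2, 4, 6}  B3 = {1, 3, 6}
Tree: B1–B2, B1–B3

A tree decomposition must satisfy three properties: every vertex lies in some bag; for every edge, both endpoints lie together in some bag; and for every vertex, the bags containing it form a connected subtree. Here vertex 5 appears in no bag, so the decomposition is invalid.

No — vertex 5 appears in no bag.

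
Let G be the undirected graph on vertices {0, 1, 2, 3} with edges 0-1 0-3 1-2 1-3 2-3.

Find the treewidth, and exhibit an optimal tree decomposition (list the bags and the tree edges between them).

Treewidth 2.
Bags: B1 = {0, 1, 3}  B2 = {1, 2, 3}
Tree: B1–B2

Each bag holds 3 vertices, so the decomposition has width 2, which upper-bounds the treewidth. Conversely, {0, 1, 3} is a clique of size 3, and the vertices of any clique must share a bag in every tree decomposition; so some bag has ≥ 3 vertices and tw(G) ≥ 2. Hence tw(G) = 2 exactly.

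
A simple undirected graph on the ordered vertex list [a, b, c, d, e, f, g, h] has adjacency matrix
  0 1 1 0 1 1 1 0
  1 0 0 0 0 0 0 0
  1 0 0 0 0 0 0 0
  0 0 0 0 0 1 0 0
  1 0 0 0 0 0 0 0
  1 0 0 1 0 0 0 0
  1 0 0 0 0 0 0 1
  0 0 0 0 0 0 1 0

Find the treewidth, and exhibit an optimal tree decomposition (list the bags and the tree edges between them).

Treewidth 1.
Bags: B1 = {a, f}  B2 = {a, g}  B3 = {g, h}  B4 = {a, e}  B5 = {d, f}  B6 = {a, b}  B7 = {a, c}
Tree: B1–B2, B2–B3, B1–B4, B1–B5, B2–B6, B6–B7

The largest bag has 2 vertices, giving width 1; this decomposition certifies tw(G) ≤ 1. Any graph with an edge has treewidth ≥ 1, and G has the edge a–f. Hence tw(G) = 1 exactly.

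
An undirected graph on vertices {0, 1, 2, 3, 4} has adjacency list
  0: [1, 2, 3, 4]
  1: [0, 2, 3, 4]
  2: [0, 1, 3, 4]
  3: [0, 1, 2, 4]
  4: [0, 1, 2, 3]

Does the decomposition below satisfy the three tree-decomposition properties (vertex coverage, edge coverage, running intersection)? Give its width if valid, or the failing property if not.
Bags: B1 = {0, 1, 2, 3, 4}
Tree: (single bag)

Yes; width 4.

Checking the three conditions: (i) the bags cover all of {0, 1, 2, 3, 4}; (ii) for each edge, some bag contains both endpoints; (iii) the bags containing any fixed vertex form a subtree. All hold, so the decomposition is valid with width 5 − 1 = 4.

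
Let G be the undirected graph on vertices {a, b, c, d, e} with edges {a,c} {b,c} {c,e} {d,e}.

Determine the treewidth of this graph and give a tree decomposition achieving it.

Treewidth 1.
One such decomposition:
Bags: B1 = {c, e}  B2 = {b, c}  B3 = {d, e}  B4 = {a, c}
Tree: B1–B2, B1–B3, B2–B4

Every bag has size at most 2, so the width is 2 − 1 = 1 and tw(G) ≤ 1. Any graph with an edge has treewidth ≥ 1, and G has the edge c–e. Combining the bounds, tw(G) = 1.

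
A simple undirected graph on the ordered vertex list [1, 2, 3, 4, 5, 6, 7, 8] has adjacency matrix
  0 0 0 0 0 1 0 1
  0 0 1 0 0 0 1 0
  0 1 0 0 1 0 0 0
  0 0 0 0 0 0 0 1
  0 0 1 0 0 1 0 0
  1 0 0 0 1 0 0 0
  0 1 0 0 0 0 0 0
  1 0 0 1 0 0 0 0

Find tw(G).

A width-1 tree decomposition is:
Bags: B1 = {2, 7}  B2 = {2, 3}  B3 = {3, 5}  B4 = {5, 6}  B5 = {1, 6}  B6 = {1, 8}  B7 = {4, 8}
Tree: B1–B2, B2–B3, B3–B4, B4–B5, B5–B6, B6–B7
Each bag holds 2 vertices, so the decomposition has width 1, which upper-bounds the treewidth. Any graph with an edge has treewidth ≥ 1, and G has the edge 7–2. The upper and lower bounds meet at 1, so that is the treewidth.

1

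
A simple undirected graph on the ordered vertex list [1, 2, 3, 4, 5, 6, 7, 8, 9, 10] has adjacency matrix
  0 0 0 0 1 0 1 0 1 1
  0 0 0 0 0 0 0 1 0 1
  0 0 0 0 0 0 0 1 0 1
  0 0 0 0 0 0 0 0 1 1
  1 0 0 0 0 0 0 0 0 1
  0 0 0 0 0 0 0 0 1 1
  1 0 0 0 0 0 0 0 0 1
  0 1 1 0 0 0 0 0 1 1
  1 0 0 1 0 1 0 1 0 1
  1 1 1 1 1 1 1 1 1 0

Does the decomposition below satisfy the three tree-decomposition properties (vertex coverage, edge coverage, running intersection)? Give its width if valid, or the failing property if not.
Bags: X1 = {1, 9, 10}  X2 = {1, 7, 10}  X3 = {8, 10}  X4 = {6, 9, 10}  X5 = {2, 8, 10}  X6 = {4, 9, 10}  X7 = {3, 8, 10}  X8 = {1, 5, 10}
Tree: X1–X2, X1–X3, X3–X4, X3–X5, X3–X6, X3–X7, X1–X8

A tree decomposition must satisfy three properties: every vertex lies in some bag; for every edge, both endpoints lie together in some bag; and for every vertex, the bags containing it form a connected subtree. Here edge (9,8) lies in no bag, so the decomposition is invalid.

No — edge (9,8) lies in no bag.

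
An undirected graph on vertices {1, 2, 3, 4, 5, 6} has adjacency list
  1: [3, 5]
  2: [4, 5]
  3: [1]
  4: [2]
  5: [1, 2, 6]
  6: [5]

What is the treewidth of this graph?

1

A width-1 tree decomposition is:
Bags: B1 = {1, 5}  B2 = {5, 6}  B3 = {2, 5}  B4 = {1, 3}  B5 = {2, 4}
Tree: B1–B2, B1–B3, B1–B4, B3–B5
Each bag holds 2 vertices, so the decomposition has width 1, which upper-bounds the treewidth. G has an edge, so its treewidth is at least 1. Hence tw(G) = 1 exactly.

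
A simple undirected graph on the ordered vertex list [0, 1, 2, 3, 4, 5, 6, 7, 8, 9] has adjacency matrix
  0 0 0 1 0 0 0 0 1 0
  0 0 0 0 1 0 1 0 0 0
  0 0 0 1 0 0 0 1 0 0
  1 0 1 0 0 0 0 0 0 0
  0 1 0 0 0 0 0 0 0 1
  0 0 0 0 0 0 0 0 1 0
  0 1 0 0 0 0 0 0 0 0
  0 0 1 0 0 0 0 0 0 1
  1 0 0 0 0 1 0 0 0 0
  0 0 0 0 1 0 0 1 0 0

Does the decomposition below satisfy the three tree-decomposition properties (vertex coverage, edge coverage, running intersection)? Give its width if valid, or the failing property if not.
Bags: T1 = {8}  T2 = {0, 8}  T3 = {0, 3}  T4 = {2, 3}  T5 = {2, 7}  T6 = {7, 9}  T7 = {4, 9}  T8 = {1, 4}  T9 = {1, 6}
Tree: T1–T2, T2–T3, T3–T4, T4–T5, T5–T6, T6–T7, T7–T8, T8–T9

A tree decomposition must satisfy three properties: every vertex lies in some bag; for every edge, both endpoints lie together in some bag; and for every vertex, the bags containing it form a connected subtree. Here vertex 5 appears in no bag, so the decomposition is invalid.

No — vertex 5 appears in no bag.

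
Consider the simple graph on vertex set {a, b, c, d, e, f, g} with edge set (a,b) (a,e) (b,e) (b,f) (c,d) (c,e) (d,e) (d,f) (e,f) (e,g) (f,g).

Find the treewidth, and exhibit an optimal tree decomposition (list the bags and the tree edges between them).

Every bag has size at most 3, so the width is 3 − 1 = 2 and tw(G) ≤ 2. On the other hand G contains the 3-clique {a, b, e}. A clique must lie in a single bag of any decomposition, so no decomposition can have width below 2. Combining the bounds, tw(G) = 2.

Treewidth 2.
Bags: B1 = {b, e, f}  B2 = {d, e, f}  B3 = {a, b, e}  B4 = {c, d, e}  B5 = {e, f, g}
Tree: B1–B2, B1–B3, B2–B4, B1–B5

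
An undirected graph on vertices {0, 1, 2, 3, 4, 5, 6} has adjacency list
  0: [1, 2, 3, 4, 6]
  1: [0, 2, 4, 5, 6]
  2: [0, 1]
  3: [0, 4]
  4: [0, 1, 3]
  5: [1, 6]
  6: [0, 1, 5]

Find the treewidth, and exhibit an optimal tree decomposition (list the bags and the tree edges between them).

The largest bag has 3 vertices, giving width 2; this decomposition certifies tw(G) ≤ 2. Conversely, {0, 1, 2} is a clique of size 3, and the vertices of any clique must share a bag in every tree decomposition; so some bag has ≥ 3 vertices and tw(G) ≥ 2. Hence tw(G) = 2 exactly.

Treewidth 2.
One such decomposition:
Bags: B1 = {0, 3, 4}  B2 = {0, 1, 4}  B3 = {0, 1, 6}  B4 = {0, 1, 2}  B5 = {1, 5, 6}
Tree: B1–B2, B2–B3, B2–B4, B3–B5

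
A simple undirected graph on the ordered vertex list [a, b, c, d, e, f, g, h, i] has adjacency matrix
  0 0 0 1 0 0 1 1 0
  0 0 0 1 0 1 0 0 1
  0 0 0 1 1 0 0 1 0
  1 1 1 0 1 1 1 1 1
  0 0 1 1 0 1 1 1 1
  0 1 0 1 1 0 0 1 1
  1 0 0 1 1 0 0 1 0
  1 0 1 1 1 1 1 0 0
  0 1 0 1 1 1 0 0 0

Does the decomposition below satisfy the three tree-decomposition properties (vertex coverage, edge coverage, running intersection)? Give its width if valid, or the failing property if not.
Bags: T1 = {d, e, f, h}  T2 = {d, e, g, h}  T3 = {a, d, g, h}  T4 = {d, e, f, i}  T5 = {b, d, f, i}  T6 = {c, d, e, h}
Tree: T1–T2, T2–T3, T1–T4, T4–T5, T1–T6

Yes; width 3.

Checking the three conditions: (i) the bags cover all of {a, b, c, d, e, f, g, h, i}; (ii) for each edge, some bag contains both endpoints; (iii) the bags containing any fixed vertex form a subtree. All hold, so the decomposition is valid with width 4 − 1 = 3.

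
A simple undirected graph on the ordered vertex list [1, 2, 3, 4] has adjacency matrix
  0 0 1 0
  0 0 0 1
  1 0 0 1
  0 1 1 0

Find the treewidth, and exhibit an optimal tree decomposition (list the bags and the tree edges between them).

Each bag holds 2 vertices, so the decomposition has width 1, which upper-bounds the treewidth. Any graph with an edge has treewidth ≥ 1, and G has the edge 1–3. Therefore the treewidth is 1.

Treewidth 1.
Bags: B1 = {1, 3}  B2 = {3, 4}  B3 = {2, 4}
Tree: B1–B2, B2–B3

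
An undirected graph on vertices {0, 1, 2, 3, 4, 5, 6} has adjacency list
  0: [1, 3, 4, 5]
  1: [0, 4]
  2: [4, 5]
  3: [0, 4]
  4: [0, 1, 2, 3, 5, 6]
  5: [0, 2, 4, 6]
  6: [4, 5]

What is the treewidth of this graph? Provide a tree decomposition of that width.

Treewidth 2.
One such decomposition:
Bags: B1 = {0, 1, 4}  B2 = {0, 4, 5}  B3 = {2, 4, 5}  B4 = {0, 3, 4}  B5 = {4, 5, 6}
Tree: B1–B2, B2–B3, B1–B4, B2–B5

Every bag has size at most 3, so the width is 3 − 1 = 2 and tw(G) ≤ 2. On the other hand G contains the 3-clique {0, 1, 4}. A clique must lie in a single bag of any decomposition, so no decomposition can have width below 2. Hence tw(G) = 2 exactly.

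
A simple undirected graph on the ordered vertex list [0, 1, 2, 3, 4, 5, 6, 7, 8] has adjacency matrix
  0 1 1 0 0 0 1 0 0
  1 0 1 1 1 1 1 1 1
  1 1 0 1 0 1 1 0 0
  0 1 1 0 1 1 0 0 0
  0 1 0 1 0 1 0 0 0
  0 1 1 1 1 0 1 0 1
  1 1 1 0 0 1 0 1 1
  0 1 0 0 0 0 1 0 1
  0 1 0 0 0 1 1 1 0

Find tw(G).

3

A width-3 tree decomposition is:
Bags: B1 = {1, 2, 5, 6}  B2 = {1, 2, 3, 5}  B3 = {1, 5, 6, 8}  B4 = {1, 3, 4, 5}  B5 = {0, 1, 2, 6}  B6 = {1, 6, 7, 8}
Tree: B1–B2, B1–B3, B2–B4, B1–B5, B3–B6
Every bag has size at most 4, so the width is 4 − 1 = 3 and tw(G) ≤ 3. Conversely, {0, 1, 2, 6} is a clique of size 4, and the vertices of any clique must share a bag in every tree decomposition; so some bag has ≥ 4 vertices and tw(G) ≥ 3. Combining the bounds, tw(G) = 3.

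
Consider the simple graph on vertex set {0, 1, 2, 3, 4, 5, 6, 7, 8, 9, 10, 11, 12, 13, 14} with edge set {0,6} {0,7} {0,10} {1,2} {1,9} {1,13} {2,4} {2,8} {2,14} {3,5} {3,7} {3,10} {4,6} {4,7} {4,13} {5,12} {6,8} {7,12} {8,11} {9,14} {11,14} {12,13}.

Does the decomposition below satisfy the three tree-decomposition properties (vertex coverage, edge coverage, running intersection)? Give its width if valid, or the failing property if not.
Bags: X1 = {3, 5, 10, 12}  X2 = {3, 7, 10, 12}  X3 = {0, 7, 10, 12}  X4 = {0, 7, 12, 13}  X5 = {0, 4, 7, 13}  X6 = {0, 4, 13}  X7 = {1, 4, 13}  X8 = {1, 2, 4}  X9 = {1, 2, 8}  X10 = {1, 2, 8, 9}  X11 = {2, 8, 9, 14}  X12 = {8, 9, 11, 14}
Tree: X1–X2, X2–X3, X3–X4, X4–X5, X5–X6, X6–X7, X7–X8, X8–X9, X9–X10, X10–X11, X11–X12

A tree decomposition must satisfy three properties: every vertex lies in some bag; for every edge, both endpoints lie together in some bag; and for every vertex, the bags containing it form a connected subtree. Here vertex 6 appears in no bag, so the decomposition is invalid.

No — vertex 6 appears in no bag.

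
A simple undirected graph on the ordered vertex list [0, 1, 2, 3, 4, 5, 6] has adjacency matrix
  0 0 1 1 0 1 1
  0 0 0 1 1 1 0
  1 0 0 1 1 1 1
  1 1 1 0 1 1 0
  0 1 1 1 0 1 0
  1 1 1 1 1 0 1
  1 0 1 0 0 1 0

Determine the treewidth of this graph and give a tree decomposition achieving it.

Treewidth 3.
Bags: B1 = {2, 3, 4, 5}  B2 = {0, 2, 3, 5}  B3 = {0, 2, 5, 6}  B4 = {1, 3, 4, 5}
Tree: B1–B2, B2–B3, B1–B4

The largest bag has 4 vertices, giving width 3; this decomposition certifies tw(G) ≤ 3. For the lower bound, the 4 vertices {1, 3, 4, 5} are pairwise adjacent, and any tree decomposition puts a clique entirely inside one bag — forcing width ≥ 3. Combining the bounds, tw(G) = 3.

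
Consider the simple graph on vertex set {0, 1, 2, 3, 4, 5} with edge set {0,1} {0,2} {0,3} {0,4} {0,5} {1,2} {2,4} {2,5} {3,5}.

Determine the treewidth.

2

A width-2 tree decomposition is:
Bags: B1 = {0, 3, 5}  B2 = {0, 2, 5}  B3 = {0, 1, 2}  B4 = {0, 2, 4}
Tree: B1–B2, B2–B3, B3–B4
The largest bag has 3 vertices, giving width 2; this decomposition certifies tw(G) ≤ 2. For the lower bound, the 3 vertices {0, 1, 2} are pairwise adjacent, and any tree decomposition puts a clique entirely inside one bag — forcing width ≥ 2. Therefore the treewidth is 2.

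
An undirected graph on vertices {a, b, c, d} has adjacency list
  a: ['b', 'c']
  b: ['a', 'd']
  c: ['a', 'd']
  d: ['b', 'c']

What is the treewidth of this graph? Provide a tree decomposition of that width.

Treewidth 2.
One optimal decomposition is:
Bags: B1 = {a, c, d}  B2 = {a, b, d}
Tree: B1–B2

The largest bag has 3 vertices, giving width 2; this decomposition certifies tw(G) ≤ 2. For the lower bound, G contains the cycle a–c–d–b–a, so G is not a forest; only forests have treewidth ≤ 1, hence tw(G) ≥ 2. Combining the bounds, tw(G) = 2.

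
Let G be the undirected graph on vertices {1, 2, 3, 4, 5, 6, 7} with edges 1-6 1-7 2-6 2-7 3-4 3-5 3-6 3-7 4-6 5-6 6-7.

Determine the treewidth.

A width-2 tree decomposition is:
Bags: B1 = {3, 4, 6}  B2 = {3, 6, 7}  B3 = {3, 5, 6}  B4 = {1, 6, 7}  B5 = {2, 6, 7}
Tree: B1–B2, B1–B3, B2–B4, B4–B5
Every bag has size at most 3, so the width is 3 − 1 = 2 and tw(G) ≤ 2. On the other hand G contains the 3-clique {1, 6, 7}. A clique must lie in a single bag of any decomposition, so no decomposition can have width below 2. The upper and lower bounds meet at 2, so that is the treewidth.

2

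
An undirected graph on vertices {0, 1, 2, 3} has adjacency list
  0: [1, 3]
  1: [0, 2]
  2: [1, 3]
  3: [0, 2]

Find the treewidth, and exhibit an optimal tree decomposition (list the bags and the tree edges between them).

Each bag holds 3 vertices, so the decomposition has width 2, which upper-bounds the treewidth. For the lower bound, G contains the cycle 3–0–1–2–3, so G is not a forest; only forests have treewidth ≤ 1, hence tw(G) ≥ 2. Therefore the treewidth is 2.

Treewidth 2.
One such decomposition:
Bags: B1 = {0, 1, 3}  B2 = {1, 2, 3}
Tree: B1–B2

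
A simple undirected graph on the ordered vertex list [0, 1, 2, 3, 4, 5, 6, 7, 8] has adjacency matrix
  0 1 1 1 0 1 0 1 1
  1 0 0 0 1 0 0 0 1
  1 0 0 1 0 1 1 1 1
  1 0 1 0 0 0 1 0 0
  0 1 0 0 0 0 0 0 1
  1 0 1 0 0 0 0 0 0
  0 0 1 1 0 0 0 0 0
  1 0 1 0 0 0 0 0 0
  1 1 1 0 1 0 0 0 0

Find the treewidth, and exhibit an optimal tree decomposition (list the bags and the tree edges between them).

Every bag has size at most 3, so the width is 3 − 1 = 2 and tw(G) ≤ 2. On the other hand G contains the 3-clique {0, 1, 8}. A clique must lie in a single bag of any decomposition, so no decomposition can have width below 2. The upper and lower bounds meet at 2, so that is the treewidth.

Treewidth 2.
One optimal decomposition is:
Bags: B1 = {0, 2, 8}  B2 = {0, 2, 5}  B3 = {0, 2, 7}  B4 = {0, 2, 3}  B5 = {0, 1, 8}  B6 = {1, 4, 8}  B7 = {2, 3, 6}
Tree: B1–B2, B1–B3, B2–B4, B1–B5, B5–B6, B4–B7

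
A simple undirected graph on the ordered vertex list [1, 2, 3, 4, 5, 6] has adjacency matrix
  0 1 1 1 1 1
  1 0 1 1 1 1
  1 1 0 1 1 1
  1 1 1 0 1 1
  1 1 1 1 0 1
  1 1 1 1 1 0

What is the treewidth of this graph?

5

A width-5 tree decomposition is:
Bags: B1 = {1, 2, 3, 4, 5, 6}
Tree: (single bag)
A single bag containing all 6 vertices is trivially a valid decomposition of width 5. On the other hand G contains the 6-clique {1, 2, 3, 4, 5, 6}. A clique must lie in a single bag of any decomposition, so no decomposition can have width below 5. The upper and lower bounds meet at 5, so that is the treewidth.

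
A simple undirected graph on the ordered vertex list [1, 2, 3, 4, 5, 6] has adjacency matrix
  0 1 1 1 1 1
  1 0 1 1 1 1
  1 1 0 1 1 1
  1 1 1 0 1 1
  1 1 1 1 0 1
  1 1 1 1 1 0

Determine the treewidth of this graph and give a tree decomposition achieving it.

A single bag containing all 6 vertices is trivially a valid decomposition of width 5. Conversely, {1, 2, 3, 4, 5, 6} is a clique of size 6, and the vertices of any clique must share a bag in every tree decomposition; so some bag has ≥ 6 vertices and tw(G) ≥ 5. Therefore the treewidth is 5.

Treewidth 5.
One such decomposition:
Bags: B1 = {1, 2, 3, 4, 5, 6}
Tree: (single bag)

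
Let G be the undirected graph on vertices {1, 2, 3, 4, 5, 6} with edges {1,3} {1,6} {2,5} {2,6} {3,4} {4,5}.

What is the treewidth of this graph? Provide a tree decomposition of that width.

Every bag has size at most 3, so the width is 3 − 1 = 2 and tw(G) ≤ 2. For the lower bound, G contains the cycle 5–2–6–1–3–4–5, so G is not a forest; only forests have treewidth ≤ 1, hence tw(G) ≥ 2. Combining the bounds, tw(G) = 2.

Treewidth 2.
One such decomposition:
Bags: B1 = {2, 5, 6}  B2 = {1, 5, 6}  B3 = {1, 3, 5}  B4 = {3, 4, 5}
Tree: B1–B2, B2–B3, B3–B4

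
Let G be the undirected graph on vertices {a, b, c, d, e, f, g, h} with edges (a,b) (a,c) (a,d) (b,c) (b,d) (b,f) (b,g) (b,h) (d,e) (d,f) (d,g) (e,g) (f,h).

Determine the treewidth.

2

A width-2 tree decomposition is:
Bags: B1 = {a, b, d}  B2 = {b, d, g}  B3 = {b, d, f}  B4 = {a, b, c}  B5 = {d, e, g}  B6 = {b, f, h}
Tree: B1–B2, B1–B3, B1–B4, B2–B5, B3–B6
Every bag has size at most 3, so the width is 3 − 1 = 2 and tw(G) ≤ 2. For the lower bound, the 3 vertices {d, e, g} are pairwise adjacent, and any tree decomposition puts a clique entirely inside one bag — forcing width ≥ 2. Combining the bounds, tw(G) = 2.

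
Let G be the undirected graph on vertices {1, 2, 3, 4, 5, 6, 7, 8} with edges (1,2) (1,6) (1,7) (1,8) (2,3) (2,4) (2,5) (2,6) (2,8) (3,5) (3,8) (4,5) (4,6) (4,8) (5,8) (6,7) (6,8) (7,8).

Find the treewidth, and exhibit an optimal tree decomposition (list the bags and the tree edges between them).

Every bag has size at most 4, so the width is 4 − 1 = 3 and tw(G) ≤ 3. For the lower bound, the 4 vertices {1, 2, 6, 8} are pairwise adjacent, and any tree decomposition puts a clique entirely inside one bag — forcing width ≥ 3. The upper and lower bounds meet at 3, so that is the treewidth.

Treewidth 3.
Bags: B1 = {2, 4, 6, 8}  B2 = {1, 2, 6, 8}  B3 = {2, 4, 5, 8}  B4 = {2, 3, 5, 8}  B5 = {1, 6, 7, 8}
Tree: B1–B2, B1–B3, B3–B4, B2–B5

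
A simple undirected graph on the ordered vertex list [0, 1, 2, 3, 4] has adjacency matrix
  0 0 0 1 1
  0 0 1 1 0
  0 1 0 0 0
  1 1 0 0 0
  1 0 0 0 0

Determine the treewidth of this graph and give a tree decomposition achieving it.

Each bag holds 2 vertices, so the decomposition has width 1, which upper-bounds the treewidth. G has an edge, so its treewidth is at least 1. The upper and lower bounds meet at 1, so that is the treewidth.

Treewidth 1.
One such decomposition:
Bags: B1 = {0, 4}  B2 = {0, 3}  B3 = {1, 3}  B4 = {1, 2}
Tree: B1–B2, B2–B3, B3–B4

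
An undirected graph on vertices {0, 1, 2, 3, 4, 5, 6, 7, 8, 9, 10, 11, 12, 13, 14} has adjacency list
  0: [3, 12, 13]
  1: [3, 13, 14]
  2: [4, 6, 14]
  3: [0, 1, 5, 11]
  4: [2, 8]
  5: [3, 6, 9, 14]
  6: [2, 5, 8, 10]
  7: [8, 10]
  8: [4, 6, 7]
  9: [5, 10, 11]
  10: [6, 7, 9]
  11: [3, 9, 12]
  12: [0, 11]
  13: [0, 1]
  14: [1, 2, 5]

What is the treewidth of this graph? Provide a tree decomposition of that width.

Treewidth 3.
Bags: B1 = {2, 4, 7, 8}  B2 = {2, 6, 7, 8}  B3 = {2, 6, 7, 10}  B4 = {2, 6, 10, 14}  B5 = {5, 6, 10, 14}  B6 = {5, 9, 10, 14}  B7 = {1, 5, 9, 14}  B8 = {1, 3, 5, 9}  B9 = {1, 3, 9, 11}  B10 = {1, 3, 11, 13}  B11 = {0, 3, 11, 13}  B12 = {0, 11, 12, 13}
Tree: B1–B2, B2–B3, B3–B4, B4–B5, B5–B6, B6–B7, B7–B8, B8–B9, B9–B10, B10–B11, B11–B12

Every bag has size at most 4, so the width is 4 − 1 = 3 and tw(G) ≤ 3. For the lower bound: the 4 vertex sets {4,7,8}, {2}, {6}, {5,9,10,14} are disjoint, each induces a connected subgraph, and every pair is joined by at least one edge of G. Contracting each set to a single vertex therefore yields K_{4} as a minor, and since treewidth is minor-monotone, tw(G) ≥ tw(K_{4}) = 3. Hence tw(G) = 3 exactly.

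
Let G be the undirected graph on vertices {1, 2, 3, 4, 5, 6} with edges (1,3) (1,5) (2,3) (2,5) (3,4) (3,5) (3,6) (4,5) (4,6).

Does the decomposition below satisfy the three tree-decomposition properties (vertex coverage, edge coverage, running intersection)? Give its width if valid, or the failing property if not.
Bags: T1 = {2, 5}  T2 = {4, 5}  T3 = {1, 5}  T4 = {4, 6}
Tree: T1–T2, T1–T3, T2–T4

A tree decomposition must satisfy three properties: every vertex lies in some bag; for every edge, both endpoints lie together in some bag; and for every vertex, the bags containing it form a connected subtree. Here vertex 3 appears in no bag, so the decomposition is invalid.

No — vertex 3 appears in no bag.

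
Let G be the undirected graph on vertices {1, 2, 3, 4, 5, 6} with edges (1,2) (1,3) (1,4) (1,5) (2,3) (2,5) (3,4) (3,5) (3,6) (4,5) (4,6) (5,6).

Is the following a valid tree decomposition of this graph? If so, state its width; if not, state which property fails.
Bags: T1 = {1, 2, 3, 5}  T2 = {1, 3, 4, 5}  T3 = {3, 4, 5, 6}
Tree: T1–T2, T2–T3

Vertex coverage: the bags together contain {1, 2, 3, 4, 5, 6}, the full vertex set. Edge coverage: each edge of G has both endpoints in at least one bag. Running intersection: for every vertex, the bags containing it form a connected subtree. All three properties hold, so this is a valid tree decomposition of width max|bag| − 1 = 3, and hence tw(G) ≤ 3.

Yes; width 3.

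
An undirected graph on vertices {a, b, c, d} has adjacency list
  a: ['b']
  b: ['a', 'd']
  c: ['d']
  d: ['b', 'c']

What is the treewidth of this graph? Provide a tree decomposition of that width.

Treewidth 1.
Bags: B1 = {c, d}  B2 = {b, d}  B3 = {a, b}
Tree: B1–B2, B2–B3

The largest bag has 2 vertices, giving width 1; this decomposition certifies tw(G) ≤ 1. Since G has at least one edge (e.g. c–d), it is not an edgeless graph, so tw(G) ≥ 1. Hence tw(G) = 1 exactly.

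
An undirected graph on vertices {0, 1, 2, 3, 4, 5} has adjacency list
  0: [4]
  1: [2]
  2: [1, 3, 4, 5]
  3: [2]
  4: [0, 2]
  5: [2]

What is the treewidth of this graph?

A width-1 tree decomposition is:
Bags: B1 = {0, 4}  B2 = {2, 4}  B3 = {2, 3}  B4 = {1, 2}  B5 = {2, 5}
Tree: B1–B2, B2–B3, B3–B4, B3–B5
Each bag holds 2 vertices, so the decomposition has width 1, which upper-bounds the treewidth. Any graph with an edge has treewidth ≥ 1, and G has the edge 0–4. Hence tw(G) = 1 exactly.

1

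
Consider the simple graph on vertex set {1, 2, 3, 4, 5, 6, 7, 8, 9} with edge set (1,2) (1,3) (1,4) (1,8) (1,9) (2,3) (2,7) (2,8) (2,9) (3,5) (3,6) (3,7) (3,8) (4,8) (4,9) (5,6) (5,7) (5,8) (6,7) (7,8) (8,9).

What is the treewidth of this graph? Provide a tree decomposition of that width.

Every bag has size at most 4, so the width is 4 − 1 = 3 and tw(G) ≤ 3. Conversely, {1, 2, 8, 9} is a clique of size 4, and the vertices of any clique must share a bag in every tree decomposition; so some bag has ≥ 4 vertices and tw(G) ≥ 3. Hence tw(G) = 3 exactly.

Treewidth 3.
One such decomposition:
Bags: B1 = {1, 2, 3, 8}  B2 = {1, 2, 8, 9}  B3 = {2, 3, 7, 8}  B4 = {3, 5, 7, 8}  B5 = {3, 5, 6, 7}  B6 = {1, 4, 8, 9}
Tree: B1–B2, B1–B3, B3–B4, B4–B5, B2–B6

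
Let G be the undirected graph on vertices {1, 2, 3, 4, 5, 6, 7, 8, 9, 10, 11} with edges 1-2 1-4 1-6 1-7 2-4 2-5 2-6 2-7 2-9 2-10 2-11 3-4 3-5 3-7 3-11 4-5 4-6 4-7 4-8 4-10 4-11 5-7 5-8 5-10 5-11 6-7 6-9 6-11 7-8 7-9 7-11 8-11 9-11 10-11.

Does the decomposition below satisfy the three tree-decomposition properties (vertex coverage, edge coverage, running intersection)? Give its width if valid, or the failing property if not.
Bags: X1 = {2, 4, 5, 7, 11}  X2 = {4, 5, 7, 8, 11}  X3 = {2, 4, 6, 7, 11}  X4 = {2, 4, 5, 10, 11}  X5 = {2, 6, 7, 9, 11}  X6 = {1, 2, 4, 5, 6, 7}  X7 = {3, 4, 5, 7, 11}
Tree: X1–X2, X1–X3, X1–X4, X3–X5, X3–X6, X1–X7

A tree decomposition must satisfy three properties: every vertex lies in some bag; for every edge, both endpoints lie together in some bag; and for every vertex, the bags containing it form a connected subtree. Here bags containing vertex 5 are not connected in the tree, so the decomposition is invalid.

No — bags containing vertex 5 are not connected in the tree.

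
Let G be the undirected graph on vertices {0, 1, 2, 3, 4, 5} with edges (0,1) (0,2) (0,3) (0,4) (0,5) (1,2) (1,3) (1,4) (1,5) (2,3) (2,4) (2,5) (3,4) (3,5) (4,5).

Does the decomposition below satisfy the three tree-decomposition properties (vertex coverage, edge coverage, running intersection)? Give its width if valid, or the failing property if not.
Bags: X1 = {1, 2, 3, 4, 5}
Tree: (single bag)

A tree decomposition must satisfy three properties: every vertex lies in some bag; for every edge, both endpoints lie together in some bag; and for every vertex, the bags containing it form a connected subtree. Here vertex 0 appears in no bag, so the decomposition is invalid.

No — vertex 0 appears in no bag.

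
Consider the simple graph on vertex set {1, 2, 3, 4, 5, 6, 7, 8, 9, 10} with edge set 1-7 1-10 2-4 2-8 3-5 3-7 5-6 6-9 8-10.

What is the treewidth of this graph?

A width-1 tree decomposition is:
Bags: B1 = {6, 9}  B2 = {5, 6}  B3 = {3, 5}  B4 = {3, 7}  B5 = {1, 7}  B6 = {1, 10}  B7 = {8, 10}  B8 = {2, 8}  B9 = {2, 4}
Tree: B1–B2, B2–B3, B3–B4, B4–B5, B5–B6, B6–B7, B7–B8, B8–B9
Every bag has size at most 2, so the width is 2 − 1 = 1 and tw(G) ≤ 1. Since G has at least one edge (e.g. 9–6), it is not an edgeless graph, so tw(G) ≥ 1. Combining the bounds, tw(G) = 1.

1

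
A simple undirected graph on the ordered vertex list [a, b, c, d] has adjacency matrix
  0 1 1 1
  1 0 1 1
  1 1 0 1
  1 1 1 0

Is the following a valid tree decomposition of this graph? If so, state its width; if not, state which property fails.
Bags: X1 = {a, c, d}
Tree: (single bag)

A tree decomposition must satisfy three properties: every vertex lies in some bag; for every edge, both endpoints lie together in some bag; and for every vertex, the bags containing it form a connected subtree. Here vertex b appears in no bag, so the decomposition is invalid.

No — vertex b appears in no bag.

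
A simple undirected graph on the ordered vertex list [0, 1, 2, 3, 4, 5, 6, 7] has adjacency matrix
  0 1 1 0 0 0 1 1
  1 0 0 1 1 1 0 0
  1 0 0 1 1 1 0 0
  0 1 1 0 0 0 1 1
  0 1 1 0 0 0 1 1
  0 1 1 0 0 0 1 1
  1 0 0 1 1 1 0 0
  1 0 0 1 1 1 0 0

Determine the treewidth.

4

A width-4 tree decomposition is:
Bags: B1 = {0, 2, 3, 4, 5}  B2 = {0, 1, 3, 4, 5}  B3 = {0, 3, 4, 5, 6}  B4 = {0, 3, 4, 5, 7}
Tree: B1–B2, B2–B3, B3–B4
Each bag holds 5 vertices, so the decomposition has width 4, which upper-bounds the treewidth. For the lower bound: the 5 vertex sets {2,4}, {1,3}, {0,6}, {5}, {7} are disjoint, each induces a connected subgraph, and every pair is joined by at least one edge of G. Contracting each set to a single vertex therefore yields K_{5} as a minor, and since treewidth is minor-monotone, tw(G) ≥ tw(K_{5}) = 4. Hence tw(G) = 4 exactly.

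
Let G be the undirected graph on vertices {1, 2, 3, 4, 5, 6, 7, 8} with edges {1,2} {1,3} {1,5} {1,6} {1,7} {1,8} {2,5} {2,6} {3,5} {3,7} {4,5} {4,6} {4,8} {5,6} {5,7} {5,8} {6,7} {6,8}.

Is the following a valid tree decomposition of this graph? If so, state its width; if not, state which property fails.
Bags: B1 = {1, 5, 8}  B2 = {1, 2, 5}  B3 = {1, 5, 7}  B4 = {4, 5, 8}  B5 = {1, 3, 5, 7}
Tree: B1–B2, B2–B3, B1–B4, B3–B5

A tree decomposition must satisfy three properties: every vertex lies in some bag; for every edge, both endpoints lie together in some bag; and for every vertex, the bags containing it form a connected subtree. Here vertex 6 appears in no bag, so the decomposition is invalid.

No — vertex 6 appears in no bag.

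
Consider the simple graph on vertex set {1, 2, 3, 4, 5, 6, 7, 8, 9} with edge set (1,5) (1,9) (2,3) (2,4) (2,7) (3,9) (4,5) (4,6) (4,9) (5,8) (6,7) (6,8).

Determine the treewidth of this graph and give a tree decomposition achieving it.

The largest bag has 4 vertices, giving width 3; this decomposition certifies tw(G) ≤ 3. For the lower bound: the 4 vertex sets {2,3,7}, {6}, {4}, {1,5,8,9} are disjoint, each induces a connected subgraph, and every pair is joined by at least one edge of G. Contracting each set to a single vertex therefore yields K_{4} as a minor, and since treewidth is minor-monotone, tw(G) ≥ tw(K_{4}) = 3. The upper and lower bounds meet at 3, so that is the treewidth.

Treewidth 3.
One optimal decomposition is:
Bags: B1 = {2, 3, 6, 7}  B2 = {2, 3, 4, 6}  B3 = {3, 4, 6, 9}  B4 = {4, 6, 8, 9}  B5 = {4, 5, 8, 9}  B6 = {1, 5, 8, 9}
Tree: B1–B2, B2–B3, B3–B4, B4–B5, B5–B6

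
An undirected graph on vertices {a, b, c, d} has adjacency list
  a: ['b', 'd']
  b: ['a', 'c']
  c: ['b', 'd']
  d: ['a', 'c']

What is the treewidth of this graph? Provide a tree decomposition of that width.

Every bag has size at most 3, so the width is 3 − 1 = 2 and tw(G) ≤ 2. Since c–b–a–d–c is a cycle in G, G is not acyclic. Forests are exactly the graphs of treewidth ≤ 1, so tw(G) ≥ 2. Combining the bounds, tw(G) = 2.

Treewidth 2.
One optimal decomposition is:
Bags: B1 = {a, b, c}  B2 = {a, c, d}
Tree: B1–B2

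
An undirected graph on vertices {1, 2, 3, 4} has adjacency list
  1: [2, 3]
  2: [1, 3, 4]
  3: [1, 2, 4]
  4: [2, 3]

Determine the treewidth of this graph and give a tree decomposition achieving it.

Treewidth 2.
One optimal decomposition is:
Bags: B1 = {1, 2, 3}  B2 = {2, 3, 4}
Tree: B1–B2

The largest bag has 3 vertices, giving width 2; this decomposition certifies tw(G) ≤ 2. For the lower bound, the 3 vertices {1, 2, 3} are pairwise adjacent, and any tree decomposition puts a clique entirely inside one bag — forcing width ≥ 2. Combining the bounds, tw(G) = 2.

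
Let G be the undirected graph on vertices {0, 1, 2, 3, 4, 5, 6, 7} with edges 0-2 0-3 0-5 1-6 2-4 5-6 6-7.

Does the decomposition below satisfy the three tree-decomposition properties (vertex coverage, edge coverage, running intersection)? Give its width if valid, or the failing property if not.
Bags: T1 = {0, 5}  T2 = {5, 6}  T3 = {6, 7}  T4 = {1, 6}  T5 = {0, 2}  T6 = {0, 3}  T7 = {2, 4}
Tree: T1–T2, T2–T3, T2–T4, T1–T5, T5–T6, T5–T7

Yes; width 1.

Every vertex of G appears in some bag (union = {0, 1, 2, 3, 4, 5, 6, 7}); every edge is covered by a bag; and for each vertex v the set of bags containing v is connected in the bag tree. The decomposition is therefore valid. The largest bag has 2 vertices, so the width is 1.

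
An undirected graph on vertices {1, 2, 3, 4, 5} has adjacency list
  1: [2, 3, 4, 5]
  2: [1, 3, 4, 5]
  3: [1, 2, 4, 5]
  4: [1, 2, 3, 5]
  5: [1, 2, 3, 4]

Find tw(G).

A width-4 tree decomposition is:
Bags: B1 = {1, 2, 3, 4, 5}
Tree: (single bag)
With just one bag of size 5, the width is 5 − 1 = 4, so tw(G) ≤ 4. For the lower bound, the 5 vertices {1, 2, 3, 4, 5} are pairwise adjacent, and any tree decomposition puts a clique entirely inside one bag — forcing width ≥ 4. The upper and lower bounds meet at 4, so that is the treewidth.

4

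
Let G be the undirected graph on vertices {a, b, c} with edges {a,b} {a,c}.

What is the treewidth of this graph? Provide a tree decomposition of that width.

Treewidth 1.
One such decomposition:
Bags: B1 = {a, c}  B2 = {a, b}
Tree: B1–B2

Every bag has size at most 2, so the width is 2 − 1 = 1 and tw(G) ≤ 1. G has an edge, so its treewidth is at least 1. Therefore the treewidth is 1.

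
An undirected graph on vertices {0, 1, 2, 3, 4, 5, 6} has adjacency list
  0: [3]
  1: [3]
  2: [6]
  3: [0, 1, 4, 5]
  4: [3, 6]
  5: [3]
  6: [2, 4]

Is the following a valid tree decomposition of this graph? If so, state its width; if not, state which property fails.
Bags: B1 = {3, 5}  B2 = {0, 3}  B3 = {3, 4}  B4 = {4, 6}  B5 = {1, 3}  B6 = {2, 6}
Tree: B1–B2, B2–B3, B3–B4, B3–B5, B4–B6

Yes; width 1.

Checking the three conditions: (i) the bags cover all of {0, 1, 2, 3, 4, 5, 6}; (ii) for each edge, some bag contains both endpoints; (iii) the bags containing any fixed vertex form a subtree. All hold, so the decomposition is valid with width 2 − 1 = 1.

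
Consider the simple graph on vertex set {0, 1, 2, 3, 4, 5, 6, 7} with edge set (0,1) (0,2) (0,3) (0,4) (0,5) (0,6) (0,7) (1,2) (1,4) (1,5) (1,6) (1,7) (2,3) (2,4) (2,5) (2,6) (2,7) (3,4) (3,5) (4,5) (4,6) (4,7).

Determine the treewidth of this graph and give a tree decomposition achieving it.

Each bag holds 5 vertices, so the decomposition has width 4, which upper-bounds the treewidth. On the other hand G contains the 5-clique {0, 1, 2, 4, 5}. A clique must lie in a single bag of any decomposition, so no decomposition can have width below 4. The upper and lower bounds meet at 4, so that is the treewidth.

Treewidth 4.
One optimal decomposition is:
Bags: B1 = {0, 1, 2, 4, 7}  B2 = {0, 1, 2, 4, 6}  B3 = {0, 1, 2, 4, 5}  B4 = {0, 2, 3, 4, 5}
Tree: B1–B2, B2–B3, B3–B4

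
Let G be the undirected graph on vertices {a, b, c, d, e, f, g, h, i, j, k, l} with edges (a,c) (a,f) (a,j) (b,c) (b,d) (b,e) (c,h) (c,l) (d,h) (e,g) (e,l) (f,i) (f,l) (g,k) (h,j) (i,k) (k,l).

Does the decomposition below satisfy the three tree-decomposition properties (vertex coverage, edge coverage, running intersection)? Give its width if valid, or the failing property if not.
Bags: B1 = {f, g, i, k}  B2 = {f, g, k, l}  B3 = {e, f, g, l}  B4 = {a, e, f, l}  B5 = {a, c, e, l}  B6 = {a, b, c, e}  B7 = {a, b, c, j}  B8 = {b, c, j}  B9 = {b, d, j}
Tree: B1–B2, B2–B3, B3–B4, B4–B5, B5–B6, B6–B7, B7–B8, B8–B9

A tree decomposition must satisfy three properties: every vertex lies in some bag; for every edge, both endpoints lie together in some bag; and for every vertex, the bags containing it form a connected subtree. Here vertex h appears in no bag, so the decomposition is invalid.

No — vertex h appears in no bag.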